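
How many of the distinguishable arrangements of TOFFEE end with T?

30

With the last slot taken by T, it remains to arrange the other 5 letters (OFFEE).
Those 5 letters have E appearing twice and F appearing twice, giving (5)!/(2!·2!) = 30.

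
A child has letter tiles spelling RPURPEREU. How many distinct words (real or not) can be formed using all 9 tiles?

7560

Letter multiplicities in RPURPEREU: E×2, P×2, R×3, U×2.
Dividing 9! = 362880 by 3!·2!·2!·2! = 48 for the repeated letters gives 7560.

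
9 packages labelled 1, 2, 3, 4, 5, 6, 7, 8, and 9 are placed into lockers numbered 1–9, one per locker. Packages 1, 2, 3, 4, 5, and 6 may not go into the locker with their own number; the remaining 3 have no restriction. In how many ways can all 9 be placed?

183822

Let Aᵢ (for 1 ≤ i ≤ 6) be the placements that put package i in its forbidden locker. Any j of these fix j positions, leaving (9−j)! ways to fill the rest, and there are C(6,j) ways to pick which j.
By inclusion–exclusion, the number of valid placements is Σ_{j=0}^{6} (−1)^j C(6,j)·(9−j)!.
Computing: 362880 − 241920 + 75600 − 14400 + 1800 − 144 + 6 = 183822.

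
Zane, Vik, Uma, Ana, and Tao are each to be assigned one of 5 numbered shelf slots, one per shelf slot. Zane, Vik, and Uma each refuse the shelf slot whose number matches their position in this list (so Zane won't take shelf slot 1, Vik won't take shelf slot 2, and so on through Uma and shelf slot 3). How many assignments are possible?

64

Let Aᵢ (for i ∈ {1, 2, 3}) be the placements that put person i in their forbidden shelf slot. Any j of these fix j positions, leaving (5−j)! ways to fill the rest, and there are C(3,j) ways to pick which j.
By inclusion–exclusion, the number of valid placements is Σ_{j=0}^{3} (−1)^j C(3,j)·(5−j)!.
Computing: 120 − 72 + 18 − 2 = 64.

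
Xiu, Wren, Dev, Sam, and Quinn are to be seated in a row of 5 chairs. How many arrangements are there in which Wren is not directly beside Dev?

Of the 5! = 120 arrangements, those with Wren and Dev adjacent number 2 × 4! = 48 (treat the pair as a block with 2 internal orders).
So 120 − 48 = 72 arrangements keep them apart.

72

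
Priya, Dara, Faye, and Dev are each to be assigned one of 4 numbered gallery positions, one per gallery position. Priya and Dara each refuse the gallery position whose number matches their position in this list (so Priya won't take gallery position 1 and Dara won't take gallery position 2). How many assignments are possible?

14

Let Aᵢ (for i ∈ {1, 2}) be the placements that put person i in their forbidden gallery position. Any j of these fix j positions, leaving (4−j)! ways to fill the rest, and there are C(2,j) ways to pick which j.
By inclusion–exclusion, the number of valid placements is Σ_{j=0}^{2} (−1)^j C(2,j)·(4−j)!.
Computing: 24 − 12 + 2 = 14.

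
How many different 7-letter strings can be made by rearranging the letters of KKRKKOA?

210

The 7 letters of KKRKKOA have repeats: K appearing 4 times.
The number of distinct arrangements is 7!/(4!) = 5040/24 = 210.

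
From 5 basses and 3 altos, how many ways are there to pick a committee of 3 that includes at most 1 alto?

40

Split by how many altos are chosen (0 through 1).
Sum: C(3,0)·C(5,3) + C(3,1)·C(5,2) = 10 + 30 = 40.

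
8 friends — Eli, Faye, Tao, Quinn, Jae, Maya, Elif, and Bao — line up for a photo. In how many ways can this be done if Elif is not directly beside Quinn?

30240

Of the 8! = 40320 arrangements, those with Elif and Quinn adjacent number 2 × 7! = 10080 (treat the pair as a block with 2 internal orders).
So 40320 − 10080 = 30240 arrangements keep them apart.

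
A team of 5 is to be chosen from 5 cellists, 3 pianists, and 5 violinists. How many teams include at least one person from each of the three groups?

With no constraint there are C(13,5) = 1287 possible selections.
Selections missing a whole group: no cellists → C(8,5) = 56; no pianists → C(10,5) = 252; no violinists → C(8,5) = 56.
Add back selections omitting two groups (i.e. drawn from a single group): C(5,5) + C(3,5) + C(5,5) = 2.
By inclusion–exclusion: 1287 − 364 + 2 = 925.

925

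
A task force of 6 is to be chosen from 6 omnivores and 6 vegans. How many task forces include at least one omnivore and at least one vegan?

922

Unrestricted: C(12,6) = 924 ways to pick any 6 of the 12.
Subtract selections that omit an entire group: no omnivores → C(6,6) = 1; no vegans → C(6,6) = 1.
Both groups omitted at once is impossible, so 924 − 2 = 922.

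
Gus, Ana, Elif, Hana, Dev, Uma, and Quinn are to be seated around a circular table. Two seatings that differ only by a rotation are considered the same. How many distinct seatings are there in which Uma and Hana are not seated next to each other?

Without the restriction there are (6)! = 720 seatings.
Seatings with Uma beside Hana: treat them as a block with 2 internal orders, giving 2 × (5)! = 240.
Subtracting, 720 − 240 = 480.

480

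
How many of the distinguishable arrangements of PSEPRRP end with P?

With the last slot taken by P, it remains to arrange the other 6 letters (SEPRRP).
Those 6 letters have P appearing twice and R appearing twice, giving (6)!/(2!·2!) = 180.

180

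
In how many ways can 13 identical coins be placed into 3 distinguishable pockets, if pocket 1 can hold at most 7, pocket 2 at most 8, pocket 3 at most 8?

54

By stars and bars, unrestricted non-negative solutions to x_1+…+x_3 = 13 number C(13+2,2) = 105.
Subtract solutions that violate a single cap (substitute x_i' = x_i − (cap_i+1)): x_1 ≥ 8 gives C(7,2) = 21; x_2 ≥ 9 gives C(6,2) = 15; x_3 ≥ 9 gives C(6,2) = 15. Together 51.
No two caps can be exceeded simultaneously, so the pair terms are all 0.
By inclusion–exclusion the count is 105 − 51 + 0 = 54.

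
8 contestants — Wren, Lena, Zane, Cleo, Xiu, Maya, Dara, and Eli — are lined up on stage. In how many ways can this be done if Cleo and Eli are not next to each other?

Of the 8! = 40320 arrangements, those with Cleo and Eli adjacent number 2 × 7! = 10080 (treat the pair as a block with 2 internal orders).
So 40320 − 10080 = 30240 arrangements keep them apart.

30240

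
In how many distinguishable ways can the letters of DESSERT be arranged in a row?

Letter multiplicities in DESSERT: D×1, E×2, R×1, S×2, T×1.
The number of distinct arrangements is 7!/(2!·2!) = 5040/4 = 1260.

1260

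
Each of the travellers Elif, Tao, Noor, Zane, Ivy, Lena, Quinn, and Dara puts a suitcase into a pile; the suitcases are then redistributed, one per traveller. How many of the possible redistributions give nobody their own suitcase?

14833

This is the derangement count D_8: permutations of 8 items with no fixed point.
By inclusion–exclusion this is Σ_{j=0}^{8} (−1)^j C(8,j)·(8−j)!.
Computing: 40320 − 40320 + 20160 − 6720 + 1680 − 336 + 56 − 8 + 1 = 14833.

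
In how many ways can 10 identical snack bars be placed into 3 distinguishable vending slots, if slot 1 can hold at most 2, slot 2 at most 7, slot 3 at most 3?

Without the upper bounds there are C(12,2) = 66 ways to split 10 among 3 vending slots.
Subtract solutions that violate a single cap (substitute x_i' = x_i − (cap_i+1)): x_1 ≥ 3 gives C(9,2) = 36; x_2 ≥ 8 gives C(4,2) = 6; x_3 ≥ 4 gives C(8,2) = 28. Together 70.
Add back pairs where two caps are both exceeded: 0 + 10 + 0 = 10.
By inclusion–exclusion the count is 66 − 70 + 10 = 6.

6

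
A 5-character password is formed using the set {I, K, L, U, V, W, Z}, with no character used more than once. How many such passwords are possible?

2520

This is a permutation of 5 out of 7: P(7,5) = 7!/2!.
That product is 7 × 6 × 5 × 4 × 3 = 2520.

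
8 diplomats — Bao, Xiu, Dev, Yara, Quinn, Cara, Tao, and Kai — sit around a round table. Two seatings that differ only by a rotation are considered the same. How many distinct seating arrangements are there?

5040

Seat Bao anywhere (absorbing the rotational symmetry), then permute the other 7: (7)! = 5040.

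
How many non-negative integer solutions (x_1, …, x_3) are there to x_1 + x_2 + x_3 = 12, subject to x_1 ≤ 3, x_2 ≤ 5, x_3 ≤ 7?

Without the upper bounds there are C(14,2) = 91 ways to split 12 among 3 variables.
Subtract solutions that violate a single cap (substitute x_i' = x_i − (cap_i+1)): x_1 ≥ 4 gives C(10,2) = 45; x_2 ≥ 6 gives C(8,2) = 28; x_3 ≥ 8 gives C(6,2) = 15. Together 88.
Add back pairs where two caps are both exceeded: 6 + 1 + 0 = 7.
By inclusion–exclusion the count is 91 − 88 + 7 = 10.

10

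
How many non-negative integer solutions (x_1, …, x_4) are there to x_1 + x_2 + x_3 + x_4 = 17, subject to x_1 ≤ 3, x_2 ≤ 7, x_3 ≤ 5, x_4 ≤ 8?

Ignoring the caps, the number of non-negative solutions to x_1+…+x_4 = 17 is C(20,3) = 1140.
Subtract solutions that violate a single cap (substitute x_i' = x_i − (cap_i+1)): x_1 ≥ 4 gives C(16,3) = 560; x_2 ≥ 8 gives C(12,3) = 220; x_3 ≥ 6 gives C(14,3) = 364; x_4 ≥ 9 gives C(11,3) = 165. Together 1309.
Add back pairs where two caps are both exceeded: 56 + 120 + 35 + 20 + 1 + 10 = 242.
By inclusion–exclusion the count is 1140 − 1309 + 242 = 73.

73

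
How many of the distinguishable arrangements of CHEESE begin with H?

Fix H in the first position and arrange the remaining 5 letters.
Those 5 letters have E appearing 3 times, giving (5)!/(3!) = 20.

20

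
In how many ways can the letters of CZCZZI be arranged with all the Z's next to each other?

Treat the 3 copies of Z as a single block. The multiset to arrange is then {ZZZ, C, C, I}, 4 items in all.
That gives (4)!/(2!) = 12 arrangements.

12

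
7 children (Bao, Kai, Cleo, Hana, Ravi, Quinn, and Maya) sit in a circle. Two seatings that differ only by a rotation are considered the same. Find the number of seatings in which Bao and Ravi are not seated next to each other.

480

All circular seatings of 7 people number (6)! = 720.
Seatings with Bao beside Ravi: treat them as a block with 2 internal orders, giving 2 × (5)! = 240.
Subtracting, 720 − 240 = 480.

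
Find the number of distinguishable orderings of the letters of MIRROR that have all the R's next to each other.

24

Treat the 3 copies of R as a single block. The multiset to arrange is then {RRR, I, M, O}, 4 items in all.
All 4 items are distinct, so there are (4)! = 24 arrangements.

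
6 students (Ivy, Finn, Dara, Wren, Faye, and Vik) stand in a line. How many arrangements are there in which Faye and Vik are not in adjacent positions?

480

There are 6! = 720 arrangements in all. If Faye and Vik are adjacent, merging them into one block gives 2·(5)! = 240 arrangements.
Complementary counting: 720 − 240 = 480.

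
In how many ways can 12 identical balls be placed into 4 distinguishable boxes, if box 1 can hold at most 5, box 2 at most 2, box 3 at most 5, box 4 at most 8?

89

Without the upper bounds there are C(15,3) = 455 ways to split 12 among 4 boxes.
Subtract solutions that violate a single cap (substitute x_i' = x_i − (cap_i+1)): x_1 ≥ 6 gives C(9,3) = 84; x_2 ≥ 3 gives C(12,3) = 220; x_3 ≥ 6 gives C(9,3) = 84; x_4 ≥ 9 gives C(6,3) = 20. Together 408.
Add back pairs where two caps are both exceeded: 20 + 1 + 0 + 20 + 1 + 0 = 42.
By inclusion–exclusion the count is 455 − 408 + 42 = 89.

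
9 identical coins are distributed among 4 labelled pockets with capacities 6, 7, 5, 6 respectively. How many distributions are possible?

176

Ignoring the caps, the number of non-negative solutions to x_1+…+x_4 = 9 is C(12,3) = 220.
Subtract solutions that violate a single cap (substitute x_i' = x_i − (cap_i+1)): x_1 ≥ 7 gives C(5,3) = 10; x_2 ≥ 8 gives C(4,3) = 4; x_3 ≥ 6 gives C(6,3) = 20; x_4 ≥ 7 gives C(5,3) = 10. Together 44.
No two caps can be exceeded simultaneously, so the pair terms are all 0.
By inclusion–exclusion the count is 220 − 44 + 0 = 176.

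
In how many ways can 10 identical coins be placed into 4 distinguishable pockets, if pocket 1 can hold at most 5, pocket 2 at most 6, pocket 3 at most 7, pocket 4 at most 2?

Without the upper bounds there are C(13,3) = 286 ways to split 10 among 4 pockets.
Subtract solutions that violate a single cap (substitute x_i' = x_i − (cap_i+1)): x_1 ≥ 6 gives C(7,3) = 35; x_2 ≥ 7 gives C(6,3) = 20; x_3 ≥ 8 gives C(5,3) = 10; x_4 ≥ 3 gives C(10,3) = 120. Together 185.
Add back pairs where two caps are both exceeded: 0 + 0 + 4 + 0 + 1 + 0 = 5.
By inclusion–exclusion the count is 286 − 185 + 5 = 106.

106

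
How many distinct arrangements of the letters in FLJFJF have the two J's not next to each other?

40

There are 6!/(3!·2!) = 60 arrangements of FLJFJF in total.
If the two J's are adjacent, glue them into one block, leaving 5 items to arrange: (5)!/(3!) = 20 ways.
Subtracting, 60 − 20 = 40 arrangements keep the J's apart.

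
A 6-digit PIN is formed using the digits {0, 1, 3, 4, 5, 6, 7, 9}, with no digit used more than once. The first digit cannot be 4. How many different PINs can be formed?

17640

The first digit has 8−1 = 7 choices (anything except 4).
The remaining 5 digits are filled from the other 7 symbols without repetition: 7 × 6 × 5 × 4 × 3 = 2520.
Total: 7 × 2520 = 17640.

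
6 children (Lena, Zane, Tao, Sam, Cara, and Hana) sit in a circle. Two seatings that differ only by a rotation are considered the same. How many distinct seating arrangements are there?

Seat Lena anywhere (absorbing the rotational symmetry), then permute the other 5: (5)! = 120.

120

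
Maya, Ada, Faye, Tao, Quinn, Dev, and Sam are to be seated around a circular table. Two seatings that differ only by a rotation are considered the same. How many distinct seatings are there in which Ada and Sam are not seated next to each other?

480

All circular seatings of 7 people number (6)! = 720.
Seatings with Ada beside Sam: treat them as a block with 2 internal orders, giving 2 × (5)! = 240.
Subtracting, 720 − 240 = 480.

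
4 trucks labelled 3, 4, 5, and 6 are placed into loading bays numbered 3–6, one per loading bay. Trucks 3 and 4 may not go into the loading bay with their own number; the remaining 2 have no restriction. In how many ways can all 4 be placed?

14

Let Aᵢ (for i ∈ {3, 4}) be the placements that put truck i in its forbidden loading bay. Any j of these fix j positions, leaving (4−j)! ways to fill the rest, and there are C(2,j) ways to pick which j.
By inclusion–exclusion, the number of valid placements is Σ_{j=0}^{2} (−1)^j C(2,j)·(4−j)!.
Computing: 24 − 12 + 2 = 14.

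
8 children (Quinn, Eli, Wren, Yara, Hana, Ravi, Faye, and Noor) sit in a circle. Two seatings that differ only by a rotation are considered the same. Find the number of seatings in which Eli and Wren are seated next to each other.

1440

Glue Eli and Wren into a block (2 internal orders). Seating 7 units around a circle gives (6)! arrangements.
So 2 × (6)! = 2 × 720 = 1440.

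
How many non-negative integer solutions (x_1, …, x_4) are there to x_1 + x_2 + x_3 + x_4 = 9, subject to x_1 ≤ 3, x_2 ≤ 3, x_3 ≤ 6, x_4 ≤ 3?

54

By stars and bars, unrestricted non-negative solutions to x_1+…+x_4 = 9 number C(9+3,3) = 220.
Subtract solutions that violate a single cap (substitute x_i' = x_i − (cap_i+1)): x_1 ≥ 4 gives C(8,3) = 56; x_2 ≥ 4 gives C(8,3) = 56; x_3 ≥ 7 gives C(5,3) = 10; x_4 ≥ 4 gives C(8,3) = 56. Together 178.
Add back pairs where two caps are both exceeded: 4 + 0 + 4 + 0 + 4 + 0 = 12.
By inclusion–exclusion the count is 220 − 178 + 12 = 54.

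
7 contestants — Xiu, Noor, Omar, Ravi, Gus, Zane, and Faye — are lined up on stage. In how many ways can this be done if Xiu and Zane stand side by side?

Treat {Xiu, Zane} as a single unit. There are 6 units to order, and the pair itself can be ordered 2 ways.
That gives 2 × 6! = 2 × 720 = 1440.

1440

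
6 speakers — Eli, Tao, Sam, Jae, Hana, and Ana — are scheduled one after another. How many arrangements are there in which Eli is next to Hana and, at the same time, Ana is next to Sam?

Treat {Eli,Hana} as one block (2 orders) and {Ana,Sam} as another (2 orders).
That leaves 4 units to arrange: 2 × 2 × 4! = 4 × 24 = 96.

96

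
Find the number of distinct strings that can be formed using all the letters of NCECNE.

The 6 letters of NCECNE have repeats: C appearing twice, E appearing twice, and N appearing twice.
The number of distinct arrangements is 6!/(2!·2!·2!) = 720/8 = 90.

90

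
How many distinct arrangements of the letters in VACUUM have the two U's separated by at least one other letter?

240

Total arrangements of VACUUM: 6!/(2!) = 360.
Arrangements with the U's together: treat UU as one letter, giving (5)! = 120.
Subtracting, 360 − 120 = 240 arrangements keep the U's apart.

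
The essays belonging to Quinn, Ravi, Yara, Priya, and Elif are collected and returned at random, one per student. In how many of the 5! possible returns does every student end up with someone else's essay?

44

This is the derangement count D_5: permutations of 5 items with no fixed point.
By inclusion–exclusion this is Σ_{j=0}^{5} (−1)^j C(5,j)·(5−j)!.
Computing: 120 − 120 + 60 − 20 + 5 − 1 = 44.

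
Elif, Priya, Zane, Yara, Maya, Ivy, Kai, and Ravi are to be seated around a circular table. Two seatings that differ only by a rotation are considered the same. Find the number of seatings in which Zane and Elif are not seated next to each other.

3600

Without the restriction there are (7)! = 5040 seatings.
Seatings with Zane beside Elif: treat them as a block with 2 internal orders, giving 2 × (6)! = 1440.
Subtracting, 5040 − 1440 = 3600.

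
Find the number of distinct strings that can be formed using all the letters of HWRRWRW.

The 7 letters of HWRRWRW have repeats: R appearing 3 times and W appearing 3 times.
Dividing 7! = 5040 by 3!·3! = 36 for the repeated letters gives 140.

140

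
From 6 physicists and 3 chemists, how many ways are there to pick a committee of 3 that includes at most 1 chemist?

65

Split by how many chemists are chosen (0 through 1).
Sum: C(3,0)·C(6,3) + C(3,1)·C(6,2) = 20 + 45 = 65.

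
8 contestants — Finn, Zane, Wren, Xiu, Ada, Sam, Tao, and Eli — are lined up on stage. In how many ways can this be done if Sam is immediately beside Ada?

10080

Place the 6 others and the Sam-Ada pair as 7 objects in a line; the pair has 2 internal arrangements.
That gives 2 × 7! = 2 × 5040 = 10080.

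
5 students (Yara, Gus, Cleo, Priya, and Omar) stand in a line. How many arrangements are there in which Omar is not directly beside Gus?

72

There are 5! = 120 arrangements in all. If Omar and Gus are adjacent, merging them into one block gives 2·(4)! = 48 arrangements.
Complementary counting: 120 − 48 = 72.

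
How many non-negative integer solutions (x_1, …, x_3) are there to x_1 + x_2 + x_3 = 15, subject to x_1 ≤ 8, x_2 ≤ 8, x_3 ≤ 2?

9

Without the upper bounds there are C(17,2) = 136 ways to split 15 among 3 variables.
Subtract solutions that violate a single cap (substitute x_i' = x_i − (cap_i+1)): x_1 ≥ 9 gives C(8,2) = 28; x_2 ≥ 9 gives C(8,2) = 28; x_3 ≥ 3 gives C(14,2) = 91. Together 147.
Add back pairs where two caps are both exceeded: 0 + 10 + 10 = 20.
By inclusion–exclusion the count is 136 − 147 + 20 = 9.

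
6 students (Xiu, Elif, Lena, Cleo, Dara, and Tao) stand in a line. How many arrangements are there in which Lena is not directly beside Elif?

480

There are 6! = 720 arrangements in all. If Lena and Elif are adjacent, merging them into one block gives 2·(5)! = 240 arrangements.
Complementary counting: 720 − 240 = 480.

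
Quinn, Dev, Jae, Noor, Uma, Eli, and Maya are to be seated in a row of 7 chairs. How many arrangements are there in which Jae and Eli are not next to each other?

Of the 7! = 5040 arrangements, those with Jae and Eli adjacent number 2 × 6! = 1440 (treat the pair as a block with 2 internal orders).
So 5040 − 1440 = 3600 arrangements keep them apart.

3600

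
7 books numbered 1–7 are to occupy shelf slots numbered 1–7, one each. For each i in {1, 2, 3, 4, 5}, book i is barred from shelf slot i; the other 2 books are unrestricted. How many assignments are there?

2428

Let Aᵢ (for 1 ≤ i ≤ 5) be the placements that put book i in its forbidden shelf slot. Any j of these fix j positions, leaving (7−j)! ways to fill the rest, and there are C(5,j) ways to pick which j.
By inclusion–exclusion, the number of valid placements is Σ_{j=0}^{5} (−1)^j C(5,j)·(7−j)!.
Computing: 5040 − 3600 + 1200 − 240 + 30 − 2 = 2428.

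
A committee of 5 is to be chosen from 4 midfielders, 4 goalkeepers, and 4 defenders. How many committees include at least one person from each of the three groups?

624

Total 5-person selections from all 12: C(12,5) = 792.
Selections missing a whole group: no midfielders → C(8,5) = 56; no goalkeepers → C(8,5) = 56; no defenders → C(8,5) = 56.
Add back selections omitting two groups (i.e. drawn from a single group): C(4,5) + C(4,5) + C(4,5) = 0.
By inclusion–exclusion: 792 − 168 + 0 = 624.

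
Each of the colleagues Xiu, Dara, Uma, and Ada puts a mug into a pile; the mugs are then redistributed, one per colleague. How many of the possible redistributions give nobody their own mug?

Let Aᵢ be the assignments in which colleague i gets their own mug. We want the size of the complement of A₁∪…∪A_4.
By inclusion–exclusion this is Σ_{j=0}^{4} (−1)^j C(4,j)·(4−j)!.
Computing: 24 − 24 + 12 − 4 + 1 = 9.

9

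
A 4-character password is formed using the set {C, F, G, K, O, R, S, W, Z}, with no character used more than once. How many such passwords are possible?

Choose and order 4 of the 9 symbols: the first character has 9 options, the next 8, then 7, 6.
That product is 9 × 8 × 7 × 6 = 3024.

3024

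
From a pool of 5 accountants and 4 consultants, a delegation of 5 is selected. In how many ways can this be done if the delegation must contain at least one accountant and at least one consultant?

Unrestricted: C(9,5) = 126 ways to pick any 5 of the 9.
Subtract selections that omit an entire group: no accountants → C(4,5) = 0; no consultants → C(5,5) = 1.
Both groups omitted at once is impossible, so 126 − 1 = 125.

125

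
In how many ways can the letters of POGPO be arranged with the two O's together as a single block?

12

Treat the 2 copies of O as a single block. The multiset to arrange is then {OO, G, P, P}, 4 items in all.
That gives (4)!/(2!) = 12 arrangements.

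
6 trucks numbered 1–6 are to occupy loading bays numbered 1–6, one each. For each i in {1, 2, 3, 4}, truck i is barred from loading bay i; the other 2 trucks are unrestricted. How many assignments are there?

362

Let Aᵢ (for 1 ≤ i ≤ 4) be the placements that put truck i in its forbidden loading bay. Any j of these fix j positions, leaving (6−j)! ways to fill the rest, and there are C(4,j) ways to pick which j.
By inclusion–exclusion, the number of valid placements is Σ_{j=0}^{4} (−1)^j C(4,j)·(6−j)!.
Computing: 720 − 480 + 144 − 24 + 2 = 362.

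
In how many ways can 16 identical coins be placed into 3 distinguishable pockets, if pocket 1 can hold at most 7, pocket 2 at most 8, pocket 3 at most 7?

Without the upper bounds there are C(18,2) = 153 ways to split 16 among 3 pockets.
Subtract solutions that violate a single cap (substitute x_i' = x_i − (cap_i+1)): x_1 ≥ 8 gives C(10,2) = 45; x_2 ≥ 9 gives C(9,2) = 36; x_3 ≥ 8 gives C(10,2) = 45. Together 126.
Add back pairs where two caps are both exceeded: 0 + 1 + 0 = 1.
By inclusion–exclusion the count is 153 − 126 + 1 = 28.

28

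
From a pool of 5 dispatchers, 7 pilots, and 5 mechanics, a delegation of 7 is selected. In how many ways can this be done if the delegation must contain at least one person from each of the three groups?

17745

With no constraint there are C(17,7) = 19448 possible selections.
Subtract selections that omit an entire group: no dispatchers → C(12,7) = 792; no pilots → C(10,7) = 120; no mechanics → C(12,7) = 792.
Add back selections omitting two groups (i.e. drawn from a single group): C(5,7) + C(7,7) + C(5,7) = 1.
By inclusion–exclusion: 19448 − 1704 + 1 = 17745.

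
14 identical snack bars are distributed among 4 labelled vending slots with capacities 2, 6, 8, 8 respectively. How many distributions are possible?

139

By stars and bars, unrestricted non-negative solutions to x_1+…+x_4 = 14 number C(14+3,3) = 680.
Subtract solutions that violate a single cap (substitute x_i' = x_i − (cap_i+1)): x_1 ≥ 3 gives C(14,3) = 364; x_2 ≥ 7 gives C(10,3) = 120; x_3 ≥ 9 gives C(8,3) = 56; x_4 ≥ 9 gives C(8,3) = 56. Together 596.
Add back pairs where two caps are both exceeded: 35 + 10 + 10 + 0 + 0 + 0 = 55.
By inclusion–exclusion the count is 680 − 596 + 55 = 139.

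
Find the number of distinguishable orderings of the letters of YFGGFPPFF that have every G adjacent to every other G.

Treat the 2 copies of G as a single block. The multiset to arrange is then {GG, F, F, F, F, P, P, Y}, 8 items in all.
That gives (8)!/(4!·2!) = 840 arrangements.

840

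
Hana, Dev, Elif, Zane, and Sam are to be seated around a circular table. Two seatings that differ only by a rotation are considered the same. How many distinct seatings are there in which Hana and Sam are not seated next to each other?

12

Without the restriction there are (4)! = 24 seatings.
Seatings with Hana beside Sam: treat them as a block with 2 internal orders, giving 2 × (3)! = 12.
Subtracting, 24 − 12 = 12.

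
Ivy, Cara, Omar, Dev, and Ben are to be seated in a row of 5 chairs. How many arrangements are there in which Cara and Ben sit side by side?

Glue Cara and Ben into one block (2 internal orders), leaving 4 units to arrange in a row.
That gives 2 × 4! = 2 × 24 = 48.

48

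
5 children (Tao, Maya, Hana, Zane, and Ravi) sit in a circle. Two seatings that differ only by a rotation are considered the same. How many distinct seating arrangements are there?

24

Around a circle, 5 distinct people have 5!/5 = (4)! = 24 rotationally distinct seatings.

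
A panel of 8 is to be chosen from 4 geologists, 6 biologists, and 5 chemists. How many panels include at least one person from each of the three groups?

6216

Unrestricted: C(15,8) = 6435 ways to pick any 8 of the 15.
Subtract selections that omit an entire group: no geologists → C(11,8) = 165; no biologists → C(9,8) = 9; no chemists → C(10,8) = 45.
Add back selections omitting two groups (i.e. drawn from a single group): C(4,8) + C(6,8) + C(5,8) = 0.
By inclusion–exclusion: 6435 − 219 + 0 = 6216.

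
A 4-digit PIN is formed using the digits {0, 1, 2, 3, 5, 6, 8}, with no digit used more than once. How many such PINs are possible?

840

With no repetition, fill the 4 digits in order: 7 choices, then 6, down to 4.
That product is 7 × 6 × 5 × 4 = 840.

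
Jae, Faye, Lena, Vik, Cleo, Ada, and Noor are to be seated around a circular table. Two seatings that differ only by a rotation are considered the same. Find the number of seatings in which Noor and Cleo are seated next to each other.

Glue Noor and Cleo into a block (2 internal orders). Seating 6 units around a circle gives (5)! arrangements.
So 2 × (5)! = 2 × 120 = 240.

240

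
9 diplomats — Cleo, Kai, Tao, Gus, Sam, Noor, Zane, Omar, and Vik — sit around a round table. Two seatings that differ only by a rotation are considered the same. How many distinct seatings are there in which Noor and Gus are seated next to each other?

10080

Glue Noor and Gus into a block (2 internal orders). Seating 8 units around a circle gives (7)! arrangements.
So 2 × (7)! = 2 × 5040 = 10080.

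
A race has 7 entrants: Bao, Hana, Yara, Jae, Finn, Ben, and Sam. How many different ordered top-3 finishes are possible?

210

This is an ordered selection of 3 from 7: P(7,3).
That gives 7 × 6 × 5 = 210.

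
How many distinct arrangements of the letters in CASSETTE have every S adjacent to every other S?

1260

Treat the 2 copies of S as a single block. The multiset to arrange is then {SS, A, C, E, E, T, T}, 7 items in all.
That gives (7)!/(2!·2!) = 1260 arrangements.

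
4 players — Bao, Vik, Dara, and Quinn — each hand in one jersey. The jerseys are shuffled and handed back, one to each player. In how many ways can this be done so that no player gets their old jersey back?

This is the derangement count D_4: permutations of 4 items with no fixed point.
By inclusion–exclusion this is Σ_{j=0}^{4} (−1)^j C(4,j)·(4−j)!.
Computing: 24 − 24 + 12 − 4 + 1 = 9.

9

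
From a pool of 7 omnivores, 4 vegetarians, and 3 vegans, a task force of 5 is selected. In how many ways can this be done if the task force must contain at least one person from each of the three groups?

Total 5-person selections from all 14: C(14,5) = 2002.
Selections missing a whole group: no omnivores → C(7,5) = 21; no vegetarians → C(10,5) = 252; no vegans → C(11,5) = 462.
Add back selections omitting two groups (i.e. drawn from a single group): C(7,5) + C(4,5) + C(3,5) = 21.
By inclusion–exclusion: 2002 − 735 + 21 = 1288.

1288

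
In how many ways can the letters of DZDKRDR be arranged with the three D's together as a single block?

Treat the 3 copies of D as a single block. The multiset to arrange is then {DDD, K, R, R, Z}, 5 items in all.
That gives (5)!/(2!) = 60 arrangements.

60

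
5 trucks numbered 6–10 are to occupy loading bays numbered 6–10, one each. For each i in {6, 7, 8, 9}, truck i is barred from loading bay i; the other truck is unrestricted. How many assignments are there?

Let Aᵢ (for 6 ≤ i ≤ 9) be the placements that put truck i in its forbidden loading bay. Any j of these fix j positions, leaving (5−j)! ways to fill the rest, and there are C(4,j) ways to pick which j.
By inclusion–exclusion, the number of valid placements is Σ_{j=0}^{4} (−1)^j C(4,j)·(5−j)!.
Computing: 120 − 96 + 36 − 8 + 1 = 53.

53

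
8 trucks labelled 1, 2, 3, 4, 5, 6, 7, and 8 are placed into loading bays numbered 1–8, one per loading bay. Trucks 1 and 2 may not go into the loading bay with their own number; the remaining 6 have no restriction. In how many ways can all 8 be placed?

Let Aᵢ (for i ∈ {1, 2}) be the placements that put truck i in its forbidden loading bay. Any j of these fix j positions, leaving (8−j)! ways to fill the rest, and there are C(2,j) ways to pick which j.
By inclusion–exclusion, the number of valid placements is Σ_{j=0}^{2} (−1)^j C(2,j)·(8−j)!.
Computing: 40320 − 10080 + 720 = 30960.

30960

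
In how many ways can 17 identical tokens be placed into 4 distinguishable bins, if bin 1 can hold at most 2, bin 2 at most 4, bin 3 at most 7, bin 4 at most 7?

19

Ignoring the caps, the number of non-negative solutions to x_1+…+x_4 = 17 is C(20,3) = 1140.
Subtract solutions that violate a single cap (substitute x_i' = x_i − (cap_i+1)): x_1 ≥ 3 gives C(17,3) = 680; x_2 ≥ 5 gives C(15,3) = 455; x_3 ≥ 8 gives C(12,3) = 220; x_4 ≥ 8 gives C(12,3) = 220. Together 1575.
Add back pairs where two caps are both exceeded: 220 + 84 + 84 + 35 + 35 + 4 = 462.
Subtract triples: 4 + 4 + 0 + 0 = 8.
By inclusion–exclusion the count is 1140 − 1575 + 462 − 8 = 19.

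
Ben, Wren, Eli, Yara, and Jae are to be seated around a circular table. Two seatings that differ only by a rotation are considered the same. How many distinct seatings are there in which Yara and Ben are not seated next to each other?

12

All circular seatings of 5 people number (4)! = 24.
Seatings with Yara beside Ben: treat them as a block with 2 internal orders, giving 2 × (3)! = 12.
Subtracting, 24 − 12 = 12.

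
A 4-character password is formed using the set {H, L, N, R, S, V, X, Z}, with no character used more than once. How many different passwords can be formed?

1680

Choose and order 4 of the 8 symbols: the first character has 8 options, the next 7, then 6, 5.
8 × 7 × 6 × 5 = 1680.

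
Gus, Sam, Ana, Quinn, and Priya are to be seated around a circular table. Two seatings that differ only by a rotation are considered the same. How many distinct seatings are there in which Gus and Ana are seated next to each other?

Treat {Gus, Ana} as one unit (2 internal orders) and seat the resulting 4 units around the table: (3)! circular arrangements.
So 2 × (3)! = 2 × 6 = 12.

12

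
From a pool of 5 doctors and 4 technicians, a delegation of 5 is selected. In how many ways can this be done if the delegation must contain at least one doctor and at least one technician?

125

Unrestricted: C(9,5) = 126 ways to pick any 5 of the 9.
Subtract selections that omit an entire group: no doctors → C(4,5) = 0; no technicians → C(5,5) = 1.
Both groups omitted at once is impossible, so 126 − 1 = 125.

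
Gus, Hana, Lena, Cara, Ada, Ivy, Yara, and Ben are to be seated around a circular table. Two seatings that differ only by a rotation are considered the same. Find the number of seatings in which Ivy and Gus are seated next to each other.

Treat {Ivy, Gus} as one unit (2 internal orders) and seat the resulting 7 units around the table: (6)! circular arrangements.
So 2 × (6)! = 2 × 720 = 1440.

1440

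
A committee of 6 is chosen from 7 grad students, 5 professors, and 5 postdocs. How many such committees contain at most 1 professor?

Split by how many professors are chosen (0 through 1).
Sum: C(5,0)·C(12,6) + C(5,1)·C(12,5) = 924 + 3960 = 4884.

4884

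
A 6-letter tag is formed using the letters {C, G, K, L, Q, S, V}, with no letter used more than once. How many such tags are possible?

Choose and order 6 of the 7 symbols: the first letter has 7 options, the next 6, and so on down to 2.
7 × 6 × 5 × 4 × 3 × 2 = 5040.

5040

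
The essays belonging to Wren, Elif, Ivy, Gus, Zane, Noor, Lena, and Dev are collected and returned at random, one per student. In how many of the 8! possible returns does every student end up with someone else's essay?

14833

Count assignments avoiding every fixed point. For any j of the 8 students fixed to their own essay, the other 8−j can be arranged in (8−j)! ways.
By inclusion–exclusion this is Σ_{j=0}^{8} (−1)^j C(8,j)·(8−j)!.
Computing: 40320 − 40320 + 20160 − 6720 + 1680 − 336 + 56 − 8 + 1 = 14833.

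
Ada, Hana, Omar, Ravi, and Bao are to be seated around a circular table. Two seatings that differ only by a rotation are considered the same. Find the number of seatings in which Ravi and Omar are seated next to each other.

12

Glue Ravi and Omar into a block (2 internal orders). Seating 4 units around a circle gives (3)! arrangements.
So 2 × (3)! = 2 × 6 = 12.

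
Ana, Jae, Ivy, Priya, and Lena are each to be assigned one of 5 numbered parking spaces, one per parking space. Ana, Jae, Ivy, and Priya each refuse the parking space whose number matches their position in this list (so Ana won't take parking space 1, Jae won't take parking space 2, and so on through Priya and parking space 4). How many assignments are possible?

Let Aᵢ (for 1 ≤ i ≤ 4) be the placements that put person i in their forbidden parking space. Any j of these fix j positions, leaving (5−j)! ways to fill the rest, and there are C(4,j) ways to pick which j.
By inclusion–exclusion, the number of valid placements is Σ_{j=0}^{4} (−1)^j C(4,j)·(5−j)!.
Computing: 120 − 96 + 36 − 8 + 1 = 53.

53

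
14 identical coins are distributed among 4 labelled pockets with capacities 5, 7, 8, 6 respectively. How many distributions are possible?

Ignoring the caps, the number of non-negative solutions to x_1+…+x_4 = 14 is C(17,3) = 680.
Subtract solutions that violate a single cap (substitute x_i' = x_i − (cap_i+1)): x_1 ≥ 6 gives C(11,3) = 165; x_2 ≥ 8 gives C(9,3) = 84; x_3 ≥ 9 gives C(8,3) = 56; x_4 ≥ 7 gives C(10,3) = 120. Together 425.
Add back pairs where two caps are both exceeded: 1 + 0 + 4 + 0 + 0 + 0 = 5.
By inclusion–exclusion the count is 680 − 425 + 5 = 260.

260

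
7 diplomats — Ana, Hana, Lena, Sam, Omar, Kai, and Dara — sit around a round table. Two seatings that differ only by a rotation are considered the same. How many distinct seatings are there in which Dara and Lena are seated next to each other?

240

Glue Dara and Lena into a block (2 internal orders). Seating 6 units around a circle gives (5)! arrangements.
So 2 × (5)! = 2 × 120 = 240.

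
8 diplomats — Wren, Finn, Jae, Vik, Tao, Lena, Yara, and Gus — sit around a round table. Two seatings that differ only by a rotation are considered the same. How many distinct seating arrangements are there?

Fix one person's seat to break rotational symmetry; the remaining 7 people can be arranged in (7)! = 5040 ways.

5040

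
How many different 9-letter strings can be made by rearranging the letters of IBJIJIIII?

IBJIJIIII has 9 letters with I appearing 6 times and J appearing twice.
The number of distinct arrangements is 9!/(6!·2!) = 362880/1440 = 252.

252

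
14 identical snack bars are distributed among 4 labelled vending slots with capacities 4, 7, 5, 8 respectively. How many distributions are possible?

By stars and bars, unrestricted non-negative solutions to x_1+…+x_4 = 14 number C(14+3,3) = 680.
Subtract solutions that violate a single cap (substitute x_i' = x_i − (cap_i+1)): x_1 ≥ 5 gives C(12,3) = 220; x_2 ≥ 8 gives C(9,3) = 84; x_3 ≥ 6 gives C(11,3) = 165; x_4 ≥ 9 gives C(8,3) = 56. Together 525.
Add back pairs where two caps are both exceeded: 4 + 20 + 1 + 1 + 0 + 0 = 26.
By inclusion–exclusion the count is 680 − 525 + 26 = 181.

181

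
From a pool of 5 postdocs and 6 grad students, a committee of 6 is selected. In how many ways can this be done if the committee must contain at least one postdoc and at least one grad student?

With no constraint there are C(11,6) = 462 possible selections.
Selections missing a whole group: no postdocs → C(6,6) = 1; no grad students → C(5,6) = 0.
Both groups omitted at once is impossible, so 462 − 1 = 461.

461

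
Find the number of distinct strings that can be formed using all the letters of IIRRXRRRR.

252

The 9 letters of IIRRXRRRR have repeats: I appearing twice and R appearing 6 times.
The number of distinct arrangements is 9!/(6!·2!) = 362880/1440 = 252.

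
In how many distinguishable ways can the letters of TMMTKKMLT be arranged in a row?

5040

The 9 letters of TMMTKKMLT have repeats: K appearing twice, M appearing 3 times, and T appearing 3 times.
So there are 9! / (3!·3!·2!) = 5040 distinguishable arrangements.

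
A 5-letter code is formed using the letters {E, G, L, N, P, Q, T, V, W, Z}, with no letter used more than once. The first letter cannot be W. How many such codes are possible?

27216

The first letter has 10−1 = 9 choices (anything except W).
The remaining 4 letters are filled from the other 9 symbols without repetition: 9 × 8 × 7 × 6 = 3024.
Total: 9 × 3024 = 27216.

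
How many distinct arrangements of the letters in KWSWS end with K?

6

With the last slot taken by K, it remains to arrange the other 4 letters (WSWS).
Those 4 letters have S appearing twice and W appearing twice, giving (4)!/(2!·2!) = 6.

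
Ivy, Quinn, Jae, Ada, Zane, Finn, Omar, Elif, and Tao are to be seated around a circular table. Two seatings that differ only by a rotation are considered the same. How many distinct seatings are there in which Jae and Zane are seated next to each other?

10080

Treat {Jae, Zane} as one unit (2 internal orders) and seat the resulting 8 units around the table: (7)! circular arrangements.
So 2 × (7)! = 2 × 5040 = 10080.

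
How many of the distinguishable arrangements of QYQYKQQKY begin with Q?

Fix Q in the first position and arrange the remaining 8 letters.
Those 8 letters have K appearing twice, Q appearing 3 times, and Y appearing 3 times, giving (8)!/(3!·3!·2!) = 560.

560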